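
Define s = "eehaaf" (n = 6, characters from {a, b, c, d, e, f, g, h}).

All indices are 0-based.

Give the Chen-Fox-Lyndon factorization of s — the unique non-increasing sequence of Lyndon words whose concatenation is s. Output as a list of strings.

emit factor 1: 'eeh' (i=0, period=3)
emit factor 2: 'aaf' (i=3, period=3)

["eeh", "aaf"]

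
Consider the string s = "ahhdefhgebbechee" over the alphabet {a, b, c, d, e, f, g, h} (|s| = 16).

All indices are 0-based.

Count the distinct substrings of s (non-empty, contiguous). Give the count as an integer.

sorted suffixes:
  #0 SA[0]=0  'ahhdefhgebbechee'
  #1 SA[1]=9  'bbechee'
  #2 SA[2]=10  'bechee'
  #3 SA[3]=12  'chee'
  #4 SA[4]=3  'defhgebbechee'
  #5 SA[5]=15  'e'
  #6 SA[6]=8  'ebbechee'
  #7 SA[7]=11  'echee'
  #8 SA[8]=14  'ee'
  #9 SA[9]=4  'efhgebbechee'
  #10 SA[10]=5  'fhgebbechee'
  #11 SA[11]=7  'gebbechee'
  #12 SA[12]=2  'hdefhgebbechee'
  #13 SA[13]=13  'hee'
  #14 SA[14]=6  'hgebbechee'
  #15 SA[15]=1  'hhdefhgebbechee'

SA = [0, 9, 10, 12, 3, 15, 8, 11, 14, 4, 5, 7, 2, 13, 6, 1]
i: (SA[i-1],SA[i]) lcp shared
  1: (0,9) 0 ''
  2: (9,10) 1 'b'
  3: (10,12) 0 ''
  4: (12,3) 0 ''
  5: (3,15) 0 ''
  6: (15,8) 1 'e'
  7: (8,11) 1 'e'
  8: (11,14) 1 'e'
  9: (14,4) 1 'e'
  10: (4,5) 0 ''
  11: (5,7) 0 ''
  12: (7,2) 0 ''
  13: (2,13) 1 'h'
  14: (13,6) 1 'h'
  15: (6,1) 1 'h'

n(n+1)/2 = 16·17/2 = 136
Σ LCP = 0 + 0 + 1 + 0 + 0 + 0 + 1 + 1 + 1 + 1 + 0 + 0 + 0 + 1 + 1 + 1 = 8
distinct = 136 − 8 = 128

128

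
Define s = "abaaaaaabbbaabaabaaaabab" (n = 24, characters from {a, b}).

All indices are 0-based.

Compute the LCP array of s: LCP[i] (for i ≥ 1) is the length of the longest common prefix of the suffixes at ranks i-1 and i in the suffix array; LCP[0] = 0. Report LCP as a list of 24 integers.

[0, 5, 4, 5, 3, 4, 2, 5, 4, 3, 1, 2, 6, 4, 3, 2, 0, 1, 5, 3, 6, 2, 1, 2]

sorted suffixes:
  #0 SA[0]=2  'aaaaaabbbaabaabaaaabab'
  #1 SA[1]=3  'aaaaabbbaabaabaaaabab'
  #2 SA[2]=17  'aaaabab'
  #3 SA[3]=4  'aaaabbbaabaabaaaabab'
  #4 SA[4]=18  'aaabab'
  #5 SA[5]=5  'aaabbbaabaabaaaabab'
  #6 SA[6]=14  'aabaaaabab'
  #7 SA[7]=11  'aabaabaaaabab'
  #8 SA[8]=19  'aabab'
  #9 SA[9]=6  'aabbbaabaabaaaabab'
  #10 SA[10]=22  'ab'
  #11 SA[11]=0  'abaaaaaabbbaabaabaaaabab'
  #12 SA[12]=15  'abaaaabab'
  #13 SA[13]=12  'abaabaaaabab'
  #14 SA[14]=20  'abab'
  #15 SA[15]=7  'abbbaabaabaaaabab'
  #16 SA[16]=23  'b'
  #17 SA[17]=1  'baaaaaabbbaabaabaaaabab'
  #18 SA[18]=16  'baaaabab'
  #19 SA[19]=13  'baabaaaabab'
  #20 SA[20]=10  'baabaabaaaabab'
  #21 SA[21]=21  'bab'
  #22 SA[22]=9  'bbaabaabaaaabab'
  #23 SA[23]=8  'bbbaabaabaaaabab'

SA = [2, 3, 17, 4, 18, 5, 14, 11, 19, 6, 22, 0, 15, 12, 20, 7, 23, 1, 16, 13, 10, 21, 9, 8]
[i] adj suffixes → lcp
  [1] 2/3 → 5 ('aaaaa')
  [2] 3/17 → 4 ('aaaa')
  [3] 17/4 → 5 ('aaaab')
  [4] 4/18 → 3 ('aaa')
  [5] 18/5 → 4 ('aaab')
  [6] 5/14 → 2 ('aa')
  [7] 14/11 → 5 ('aabaa')
  [8] 11/19 → 4 ('aaba')
  [9] 19/6 → 3 ('aab')
  [10] 6/22 → 1 ('a')
  [11] 22/0 → 2 ('ab')
  [12] 0/15 → 6 ('abaaaa')
  [13] 15/12 → 4 ('abaa')
  [14] 12/20 → 3 ('aba')
  [15] 20/7 → 2 ('ab')
  [16] 7/23 → 0 ('')
  [17] 23/1 → 1 ('b')
  [18] 1/16 → 5 ('baaaa')
  [19] 16/13 → 3 ('baa')
  [20] 13/10 → 6 ('baabaa')
  [21] 10/21 → 2 ('ba')
  [22] 21/9 → 1 ('b')
  [23] 9/8 → 2 ('bb')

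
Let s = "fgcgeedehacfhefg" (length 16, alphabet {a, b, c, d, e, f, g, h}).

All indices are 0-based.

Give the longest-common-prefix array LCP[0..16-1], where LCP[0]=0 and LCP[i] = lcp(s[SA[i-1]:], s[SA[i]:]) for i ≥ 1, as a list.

[0, 0, 1, 0, 0, 1, 1, 1, 0, 2, 1, 0, 1, 1, 0, 1]

rank | idx | suffix
   0 |   9 | acfhefg
   1 |  10 | cfhefg
   2 |   2 | cgeedehacfhefg
   3 |   6 | dehacfhefg
   4 |   5 | edehacfhefg
   5 |   4 | eedehacfhefg
   6 |  13 | efg
   7 |   7 | ehacfhefg
   8 |  14 | fg
   9 |   0 | fgcgeedehacfhefg
  10 |  11 | fhefg
  11 |  15 | g
  12 |   1 | gcgeedehacfhefg
  13 |   3 | geedehacfhefg
  14 |   8 | hacfhefg
  15 |  12 | hefg

SA = [9, 10, 2, 6, 5, 4, 13, 7, 14, 0, 11, 15, 1, 3, 8, 12]
i: (SA[i-1],SA[i]) lcp shared
  1: (9,10) 0 ''
  2: (10,2) 1 'c'
  3: (2,6) 0 ''
  4: (6,5) 0 ''
  5: (5,4) 1 'e'
  6: (4,13) 1 'e'
  7: (13,7) 1 'e'
  8: (7,14) 0 ''
  9: (14,0) 2 'fg'
  10: (0,11) 1 'f'
  11: (11,15) 0 ''
  12: (15,1) 1 'g'
  13: (1,3) 1 'g'
  14: (3,8) 0 ''
  15: (8,12) 1 'h'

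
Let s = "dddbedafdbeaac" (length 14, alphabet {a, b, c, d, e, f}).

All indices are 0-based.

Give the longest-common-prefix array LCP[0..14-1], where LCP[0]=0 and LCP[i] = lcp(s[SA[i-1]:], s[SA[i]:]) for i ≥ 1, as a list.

rank | idx | suffix
   0 |  11 | aac
   1 |  12 | ac
   2 |   6 | afdbeaac
   3 |   9 | beaac
   4 |   3 | bedafdbeaac
   5 |  13 | c
   6 |   5 | dafdbeaac
   7 |   8 | dbeaac
   8 |   2 | dbedafdbeaac
   9 |   1 | ddbedafdbeaac
  10 |   0 | dddbedafdbeaac
  11 |  10 | eaac
  12 |   4 | edafdbeaac
  13 |   7 | fdbeaac

SA = [11, 12, 6, 9, 3, 13, 5, 8, 2, 1, 0, 10, 4, 7]
i: (SA[i-1],SA[i]) lcp shared
  1: (11,12) 1 'a'
  2: (12,6) 1 'a'
  3: (6,9) 0 ''
  4: (9,3) 2 'be'
  5: (3,13) 0 ''
  6: (13,5) 0 ''
  7: (5,8) 1 'd'
  8: (8,2) 3 'dbe'
  9: (2,1) 1 'd'
  10: (1,0) 2 'dd'
  11: (0,10) 0 ''
  12: (10,4) 1 'e'
  13: (4,7) 0 ''

[0, 1, 1, 0, 2, 0, 0, 1, 3, 1, 2, 0, 1, 0]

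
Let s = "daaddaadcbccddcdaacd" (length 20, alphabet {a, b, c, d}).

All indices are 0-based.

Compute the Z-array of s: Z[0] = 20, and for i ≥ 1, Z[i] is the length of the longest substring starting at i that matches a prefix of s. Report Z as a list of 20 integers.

Z[0]=20
i=1: i≥r, start 0; Z[1]=0
i=2: i≥r, start 0; Z[2]=0
i=3: i≥r, start 0; Z[3]=1 grow→box=[3,4)
i=4: i≥r, start 0; Z[4]=4 grow→box=[4,8)
i=5: min(r-i=3, Z[1]=0)=0; Z[5]=0
i=6: min(r-i=2, Z[2]=0)=0; Z[6]=0
i=7: min(r-i=1, Z[3]=1)=1; Z[7]=1
i=8: i≥r, start 0; Z[8]=0
i=9: i≥r, start 0; Z[9]=0
i=10: i≥r, start 0; Z[10]=0
i=11: i≥r, start 0; Z[11]=0
i=12: i≥r, start 0; Z[12]=1 grow→box=[12,13)
i=13: i≥r, start 0; Z[13]=1 grow→box=[13,14)
i=14: i≥r, start 0; Z[14]=0
i=15: i≥r, start 0; Z[15]=3 grow→box=[15,18)
i=16: min(r-i=2, Z[1]=0)=0; Z[16]=0
i=17: min(r-i=1, Z[2]=0)=0; Z[17]=0
i=18: i≥r, start 0; Z[18]=0
i=19: i≥r, start 0; Z[19]=1 grow→box=[19,20)

[20, 0, 0, 1, 4, 0, 0, 1, 0, 0, 0, 0, 1, 1, 0, 3, 0, 0, 0, 1]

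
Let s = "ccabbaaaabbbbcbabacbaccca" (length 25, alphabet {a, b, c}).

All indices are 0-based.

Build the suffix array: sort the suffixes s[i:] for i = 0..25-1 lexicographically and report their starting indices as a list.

[24, 5, 6, 7, 15, 2, 8, 17, 20, 4, 14, 16, 19, 3, 9, 10, 11, 12, 23, 1, 13, 18, 22, 0, 21]

sorted suffixes:
  #0 SA[0]=24  'a'
  #1 SA[1]=5  'aaaabbbbcbabacbaccca'
  #2 SA[2]=6  'aaabbbbcbabacbaccca'
  #3 SA[3]=7  'aabbbbcbabacbaccca'
  #4 SA[4]=15  'abacbaccca'
  #5 SA[5]=2  'abbaaaabbbbcbabacbaccca'
  #6 SA[6]=8  'abbbbcbabacbaccca'
  #7 SA[7]=17  'acbaccca'
  #8 SA[8]=20  'accca'
  #9 SA[9]=4  'baaaabbbbcbabacbaccca'
  #10 SA[10]=14  'babacbaccca'
  #11 SA[11]=16  'bacbaccca'
  #12 SA[12]=19  'baccca'
  #13 SA[13]=3  'bbaaaabbbbcbabacbaccca'
  #14 SA[14]=9  'bbbbcbabacbaccca'
  #15 SA[15]=10  'bbbcbabacbaccca'
  #16 SA[16]=11  'bbcbabacbaccca'
  #17 SA[17]=12  'bcbabacbaccca'
  #18 SA[18]=23  'ca'
  #19 SA[19]=1  'cabbaaaabbbbcbabacbaccca'
  #20 SA[20]=13  'cbabacbaccca'
  #21 SA[21]=18  'cbaccca'
  #22 SA[22]=22  'cca'
  #23 SA[23]=0  'ccabbaaaabbbbcbabacbaccca'
  #24 SA[24]=21  'ccca'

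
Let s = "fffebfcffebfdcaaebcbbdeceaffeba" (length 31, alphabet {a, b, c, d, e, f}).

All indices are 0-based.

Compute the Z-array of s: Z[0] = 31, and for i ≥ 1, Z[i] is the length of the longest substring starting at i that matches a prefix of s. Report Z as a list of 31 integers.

[31, 2, 1, 0, 0, 1, 0, 2, 1, 0, 0, 1, 0, 0, 0, 0, 0, 0, 0, 0, 0, 0, 0, 0, 0, 0, 2, 1, 0, 0, 0]

Z[0]=31
i=1: outside box; Z[1]=2 scan→box=[1,3)
i=2: min(r-i=1, Z[1]=2)=1; Z[2]=1
i=3: outside box; Z[3]=0
i=4: outside box; Z[4]=0
i=5: outside box; Z[5]=1 scan→box=[5,6)
i=6: outside box; Z[6]=0
i=7: outside box; Z[7]=2 scan→box=[7,9)
i=8: min(r-i=1, Z[1]=2)=1; Z[8]=1
i=9: outside box; Z[9]=0
i=10: outside box; Z[10]=0
i=11: outside box; Z[11]=1 scan→box=[11,12)
i=12: outside box; Z[12]=0
i=13: outside box; Z[13]=0
i=14: outside box; Z[14]=0
i=15: outside box; Z[15]=0
i=16: outside box; Z[16]=0
i=17: outside box; Z[17]=0
i=18: outside box; Z[18]=0
i=19: outside box; Z[19]=0
i=20: outside box; Z[20]=0
i=21: outside box; Z[21]=0
i=22: outside box; Z[22]=0
i=23: outside box; Z[23]=0
i=24: outside box; Z[24]=0
i=25: outside box; Z[25]=0
i=26: outside box; Z[26]=2 scan→box=[26,28)
i=27: min(r-i=1, Z[1]=2)=1; Z[27]=1
i=28: outside box; Z[28]=0
i=29: outside box; Z[29]=0
i=30: outside box; Z[30]=0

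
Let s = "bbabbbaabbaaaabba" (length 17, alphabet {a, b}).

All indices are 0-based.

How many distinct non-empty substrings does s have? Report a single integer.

114

sorted suffixes:
  #0 SA[0]=16  'a'
  #1 SA[1]=10  'aaaabba'
  #2 SA[2]=11  'aaabba'
  #3 SA[3]=12  'aabba'
  #4 SA[4]=6  'aabbaaaabba'
  #5 SA[5]=13  'abba'
  #6 SA[6]=7  'abbaaaabba'
  #7 SA[7]=2  'abbbaabbaaaabba'
  #8 SA[8]=15  'ba'
  #9 SA[9]=9  'baaaabba'
  #10 SA[10]=5  'baabbaaaabba'
  #11 SA[11]=1  'babbbaabbaaaabba'
  #12 SA[12]=14  'bba'
  #13 SA[13]=8  'bbaaaabba'
  #14 SA[14]=4  'bbaabbaaaabba'
  #15 SA[15]=0  'bbabbbaabbaaaabba'
  #16 SA[16]=3  'bbbaabbaaaabba'

SA = [16, 10, 11, 12, 6, 13, 7, 2, 15, 9, 5, 1, 14, 8, 4, 0, 3]
rank  pair      lcp
   1  s[16:],s[10:]  1  'a'
   2  s[10:],s[11:]  3  'aaa'
   3  s[11:],s[12:]  2  'aa'
   4  s[12:],s[6:]  5  'aabba'
   5  s[6:],s[13:]  1  'a'
   6  s[13:],s[7:]  4  'abba'
   7  s[7:],s[2:]  3  'abb'
   8  s[2:],s[15:]  0  ''
   9  s[15:],s[9:]  2  'ba'
  10  s[9:],s[5:]  3  'baa'
  11  s[5:],s[1:]  2  'ba'
  12  s[1:],s[14:]  1  'b'
  13  s[14:],s[8:]  3  'bba'
  14  s[8:],s[4:]  4  'bbaa'
  15  s[4:],s[0:]  3  'bba'
  16  s[0:],s[3:]  2  'bb'

n(n+1)/2 = 17·18/2 = 153
Σ LCP = 0 + 1 + 3 + 2 + 5 + 1 + 4 + 3 + 0 + 2 + 3 + 2 + 1 + 3 + 4 + 3 + 2 = 39
distinct = 153 − 39 = 114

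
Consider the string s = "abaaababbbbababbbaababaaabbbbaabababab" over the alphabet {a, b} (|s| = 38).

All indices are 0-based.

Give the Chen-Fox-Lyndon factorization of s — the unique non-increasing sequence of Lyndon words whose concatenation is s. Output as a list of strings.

emit factor 1: 'ab' (i=0, period=2)
emit factor 2: 'aaababbbbababbbaababaaabbbbaabababab' (i=2, period=36)

["ab", "aaababbbbababbbaababaaabbbbaabababab"]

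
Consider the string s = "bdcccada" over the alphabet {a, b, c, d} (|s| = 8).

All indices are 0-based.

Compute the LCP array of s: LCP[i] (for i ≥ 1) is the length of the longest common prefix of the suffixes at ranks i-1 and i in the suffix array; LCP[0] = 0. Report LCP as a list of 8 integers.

[0, 1, 0, 0, 1, 2, 0, 1]

rank | idx | suffix
   0 |   7 | a
   1 |   5 | ada
   2 |   0 | bdcccada
   3 |   4 | cada
   4 |   3 | ccada
   5 |   2 | cccada
   6 |   6 | da
   7 |   1 | dcccada

SA = [7, 5, 0, 4, 3, 2, 6, 1]
[i] adj suffixes → lcp
  [1] 7/5 → 1 ('a')
  [2] 5/0 → 0 ('')
  [3] 0/4 → 0 ('')
  [4] 4/3 → 1 ('c')
  [5] 3/2 → 2 ('cc')
  [6] 2/6 → 0 ('')
  [7] 6/1 → 1 ('d')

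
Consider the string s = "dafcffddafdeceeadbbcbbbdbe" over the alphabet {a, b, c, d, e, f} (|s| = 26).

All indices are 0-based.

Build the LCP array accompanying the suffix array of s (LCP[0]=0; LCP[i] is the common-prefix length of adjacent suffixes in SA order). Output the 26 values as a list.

[0, 1, 2, 0, 2, 2, 1, 1, 1, 0, 1, 1, 0, 3, 1, 2, 1, 1, 0, 1, 1, 1, 0, 1, 2, 1]

rank | idx | suffix
   0 |  15 | adbbcbbbdbe
   1 |   1 | afcffddafdeceeadbbcbbbdbe
   2 |   8 | afdeceeadbbcbbbdbe
   3 |  20 | bbbdbe
   4 |  17 | bbcbbbdbe
   5 |  21 | bbdbe
   6 |  18 | bcbbbdbe
   7 |  22 | bdbe
   8 |  24 | be
   9 |  19 | cbbbdbe
  10 |  12 | ceeadbbcbbbdbe
  11 |   3 | cffddafdeceeadbbcbbbdbe
  12 |   0 | dafcffddafdeceeadbbcbbbdbe
  13 |   7 | dafdeceeadbbcbbbdbe
  14 |  16 | dbbcbbbdbe
  15 |  23 | dbe
  16 |   6 | ddafdeceeadbbcbbbdbe
  17 |  10 | deceeadbbcbbbdbe
  18 |  25 | e
  19 |  14 | eadbbcbbbdbe
  20 |  11 | eceeadbbcbbbdbe
  21 |  13 | eeadbbcbbbdbe
  22 |   2 | fcffddafdeceeadbbcbbbdbe
  23 |   5 | fddafdeceeadbbcbbbdbe
  24 |   9 | fdeceeadbbcbbbdbe
  25 |   4 | ffddafdeceeadbbcbbbdbe

SA = [15, 1, 8, 20, 17, 21, 18, 22, 24, 19, 12, 3, 0, 7, 16, 23, 6, 10, 25, 14, 11, 13, 2, 5, 9, 4]
i: (SA[i-1],SA[i]) lcp shared
  1: (15,1) 1 'a'
  2: (1,8) 2 'af'
  3: (8,20) 0 ''
  4: (20,17) 2 'bb'
  5: (17,21) 2 'bb'
  6: (21,18) 1 'b'
  7: (18,22) 1 'b'
  8: (22,24) 1 'b'
  9: (24,19) 0 ''
  10: (19,12) 1 'c'
  11: (12,3) 1 'c'
  12: (3,0) 0 ''
  13: (0,7) 3 'daf'
  14: (7,16) 1 'd'
  15: (16,23) 2 'db'
  16: (23,6) 1 'd'
  17: (6,10) 1 'd'
  18: (10,25) 0 ''
  19: (25,14) 1 'e'
  20: (14,11) 1 'e'
  21: (11,13) 1 'e'
  22: (13,2) 0 ''
  23: (2,5) 1 'f'
  24: (5,9) 2 'fd'
  25: (9,4) 1 'f'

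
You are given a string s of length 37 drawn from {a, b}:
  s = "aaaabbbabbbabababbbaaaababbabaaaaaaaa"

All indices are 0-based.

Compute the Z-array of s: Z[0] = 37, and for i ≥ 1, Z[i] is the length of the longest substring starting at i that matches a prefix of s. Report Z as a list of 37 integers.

[37, 3, 2, 1, 0, 0, 0, 1, 0, 0, 0, 1, 0, 1, 0, 1, 0, 0, 0, 5, 3, 2, 1, 0, 1, 0, 0, 1, 0, 4, 4, 4, 4, 4, 3, 2, 1]

Z[0]=37
i=1: fresh scan; Z[1]=3 scan→box=[1,4)
i=2: min(r-i=2, Z[1]=3)=2; Z[2]=2
i=3: min(r-i=1, Z[2]=2)=1; Z[3]=1
i=4: fresh scan; Z[4]=0
i=5: fresh scan; Z[5]=0
i=6: fresh scan; Z[6]=0
i=7: fresh scan; Z[7]=1 scan→box=[7,8)
i=8: fresh scan; Z[8]=0
i=9: fresh scan; Z[9]=0
i=10: fresh scan; Z[10]=0
i=11: fresh scan; Z[11]=1 scan→box=[11,12)
i=12: fresh scan; Z[12]=0
i=13: fresh scan; Z[13]=1 scan→box=[13,14)
i=14: fresh scan; Z[14]=0
i=15: fresh scan; Z[15]=1 scan→box=[15,16)
i=16: fresh scan; Z[16]=0
i=17: fresh scan; Z[17]=0
i=18: fresh scan; Z[18]=0
i=19: fresh scan; Z[19]=5 scan→box=[19,24)
i=20: min(r-i=4, Z[1]=3)=3; Z[20]=3
i=21: min(r-i=3, Z[2]=2)=2; Z[21]=2
i=22: min(r-i=2, Z[3]=1)=1; Z[22]=1
i=23: min(r-i=1, Z[4]=0)=0; Z[23]=0
i=24: fresh scan; Z[24]=1 scan→box=[24,25)
i=25: fresh scan; Z[25]=0
i=26: fresh scan; Z[26]=0
i=27: fresh scan; Z[27]=1 scan→box=[27,28)
i=28: fresh scan; Z[28]=0
i=29: fresh scan; Z[29]=4 scan→box=[29,33)
i=30: min(r-i=3, Z[1]=3)=3; Z[30]=4 scan→box=[30,34)
i=31: min(r-i=3, Z[1]=3)=3; Z[31]=4 scan→box=[31,35)
i=32: min(r-i=3, Z[1]=3)=3; Z[32]=4 scan→box=[32,36)
i=33: min(r-i=3, Z[1]=3)=3; Z[33]=4 scan→box=[33,37)
i=34: min(r-i=3, Z[1]=3)=3; Z[34]=3
i=35: min(r-i=2, Z[2]=2)=2; Z[35]=2
i=36: min(r-i=1, Z[3]=1)=1; Z[36]=1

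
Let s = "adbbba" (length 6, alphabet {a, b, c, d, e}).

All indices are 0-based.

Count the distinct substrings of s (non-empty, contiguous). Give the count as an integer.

17

rank→(start, suffix):
  0 → (5, 'a')
  1 → (0, 'adbbba')
  2 → (4, 'ba')
  3 → (3, 'bba')
  4 → (2, 'bbba')
  5 → (1, 'dbbba')

SA = [5, 0, 4, 3, 2, 1]
i: (SA[i-1],SA[i]) lcp shared
  1: (5,0) 1 'a'
  2: (0,4) 0 ''
  3: (4,3) 1 'b'
  4: (3,2) 2 'bb'
  5: (2,1) 0 ''

n(n+1)/2 = 6·7/2 = 21
Σ LCP = 0 + 1 + 0 + 1 + 2 + 0 = 4
distinct = 21 − 4 = 17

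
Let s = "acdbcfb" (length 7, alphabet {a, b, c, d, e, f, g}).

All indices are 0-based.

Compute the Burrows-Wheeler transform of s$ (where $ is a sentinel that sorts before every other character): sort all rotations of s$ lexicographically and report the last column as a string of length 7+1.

b$fdabcc

rank  rotation  last
    0  $acdbcfb  b
    1  acdbcfb$  $
    2  b$acdbcf  f
    3  bcfb$acd  d
    4  cdbcfb$a  a
    5  cfb$acdb  b
    6  dbcfb$ac  c
    7  fb$acdbc  c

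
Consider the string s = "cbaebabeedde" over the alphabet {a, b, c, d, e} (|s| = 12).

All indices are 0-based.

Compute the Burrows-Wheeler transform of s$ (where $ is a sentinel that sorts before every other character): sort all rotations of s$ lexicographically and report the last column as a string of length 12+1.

rank  rotation       last
    0  $cbaebabeedde  e
    1  abeedde$cbaeb  b
    2  aebabeedde$cb  b
    3  babeedde$cbae  e
    4  baebabeedde$c  c
    5  beedde$cbaeba  a
    6  cbaebabeedde$  $
    7  dde$cbaebabee  e
    8  de$cbaebabeed  d
    9  e$cbaebabeedd  d
   10  ebabeedde$cba  a
   11  edde$cbaebabe  e
   12  eedde$cbaebab  b

ebbeca$eddaeb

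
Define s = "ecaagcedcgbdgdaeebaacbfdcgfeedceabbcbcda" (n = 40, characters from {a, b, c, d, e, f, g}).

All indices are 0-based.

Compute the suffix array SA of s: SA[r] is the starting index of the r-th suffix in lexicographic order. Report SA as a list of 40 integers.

[39, 18, 2, 32, 19, 14, 3, 17, 33, 34, 36, 10, 21, 1, 35, 20, 37, 30, 5, 8, 24, 38, 13, 29, 7, 23, 11, 31, 16, 0, 28, 6, 15, 27, 22, 26, 9, 4, 12, 25]

rank→(start, suffix):
  0 → (39, 'a')
  1 → (18, 'aacbfdcgfeedceabbcbcda')
  2 → (2, 'aagcedcgbdgdaeebaacbfdcgfeedceabbcbcda')
  3 → (32, 'abbcbcda')
  4 → (19, 'acbfdcgfeedceabbcbcda')
  5 → (14, 'aeebaacbfdcgfeedceabbcbcda')
  6 → (3, 'agcedcgbdgdaeebaacbfdcgfeedceabbcbcda')
  7 → (17, 'baacbfdcgfeedceabbcbcda')
  8 → (33, 'bbcbcda')
  9 → (34, 'bcbcda')
  10 → (36, 'bcda')
  11 → (10, 'bdgdaeebaacbfdcgfeedceabbcbcda')
  12 → (21, 'bfdcgfeedceabbcbcda')
  13 → (1, 'caagcedcgbdgdaeebaacbfdcgfeedceabbcbcda')
  14 → (35, 'cbcda')
  15 → (20, 'cbfdcgfeedceabbcbcda')
  16 → (37, 'cda')
  17 → (30, 'ceabbcbcda')
  18 → (5, 'cedcgbdgdaeebaacbfdcgfeedceabbcbcda')
  19 → (8, 'cgbdgdaeebaacbfdcgfeedceabbcbcda')
  20 → (24, 'cgfeedceabbcbcda')
  21 → (38, 'da')
  22 → (13, 'daeebaacbfdcgfeedceabbcbcda')
  23 → (29, 'dceabbcbcda')
  24 → (7, 'dcgbdgdaeebaacbfdcgfeedceabbcbcda')
  25 → (23, 'dcgfeedceabbcbcda')
  26 → (11, 'dgdaeebaacbfdcgfeedceabbcbcda')
  27 → (31, 'eabbcbcda')
  28 → (16, 'ebaacbfdcgfeedceabbcbcda')
  29 → (0, 'ecaagcedcgbdgdaeebaacbfdcgfeedceabbcbcda')
  30 → (28, 'edceabbcbcda')
  31 → (6, 'edcgbdgdaeebaacbfdcgfeedceabbcbcda')
  32 → (15, 'eebaacbfdcgfeedceabbcbcda')
  33 → (27, 'eedceabbcbcda')
  34 → (22, 'fdcgfeedceabbcbcda')
  35 → (26, 'feedceabbcbcda')
  36 → (9, 'gbdgdaeebaacbfdcgfeedceabbcbcda')
  37 → (4, 'gcedcgbdgdaeebaacbfdcgfeedceabbcbcda')
  38 → (12, 'gdaeebaacbfdcgfeedceabbcbcda')
  39 → (25, 'gfeedceabbcbcda')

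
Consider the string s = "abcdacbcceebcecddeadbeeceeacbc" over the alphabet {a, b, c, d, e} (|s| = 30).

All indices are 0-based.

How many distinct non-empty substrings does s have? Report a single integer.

rank | idx | suffix
   0 |   0 | abcdacbcceebcecddeadbeeceeacbc
   1 |  26 | acbc
   2 |   4 | acbcceebcecddeadbeeceeacbc
   3 |  18 | adbeeceeacbc
   4 |  28 | bc
   5 |   6 | bcceebcecddeadbeeceeacbc
   6 |   1 | bcdacbcceebcecddeadbeeceeacbc
   7 |  11 | bcecddeadbeeceeacbc
   8 |  20 | beeceeacbc
   9 |  29 | c
  10 |  27 | cbc
  11 |   5 | cbcceebcecddeadbeeceeacbc
  12 |   7 | cceebcecddeadbeeceeacbc
  13 |   2 | cdacbcceebcecddeadbeeceeacbc
  14 |  14 | cddeadbeeceeacbc
  15 |  12 | cecddeadbeeceeacbc
  16 |  23 | ceeacbc
  17 |   8 | ceebcecddeadbeeceeacbc
  18 |   3 | dacbcceebcecddeadbeeceeacbc
  19 |  19 | dbeeceeacbc
  20 |  15 | ddeadbeeceeacbc
  21 |  16 | deadbeeceeacbc
  22 |  25 | eacbc
  23 |  17 | eadbeeceeacbc
  24 |  10 | ebcecddeadbeeceeacbc
  25 |  13 | ecddeadbeeceeacbc
  26 |  22 | eceeacbc
  27 |  24 | eeacbc
  28 |   9 | eebcecddeadbeeceeacbc
  29 |  21 | eeceeacbc

SA = [0, 26, 4, 18, 28, 6, 1, 11, 20, 29, 27, 5, 7, 2, 14, 12, 23, 8, 3, 19, 15, 16, 25, 17, 10, 13, 22, 24, 9, 21]
i: (SA[i-1],SA[i]) lcp shared
  1: (0,26) 1 'a'
  2: (26,4) 4 'acbc'
  3: (4,18) 1 'a'
  4: (18,28) 0 ''
  5: (28,6) 2 'bc'
  6: (6,1) 2 'bc'
  7: (1,11) 2 'bc'
  8: (11,20) 1 'b'
  9: (20,29) 0 ''
  10: (29,27) 1 'c'
  11: (27,5) 3 'cbc'
  12: (5,7) 1 'c'
  13: (7,2) 1 'c'
  14: (2,14) 2 'cd'
  15: (14,12) 1 'c'
  16: (12,23) 2 'ce'
  17: (23,8) 3 'cee'
  18: (8,3) 0 ''
  19: (3,19) 1 'd'
  20: (19,15) 1 'd'
  21: (15,16) 1 'd'
  22: (16,25) 0 ''
  23: (25,17) 2 'ea'
  24: (17,10) 1 'e'
  25: (10,13) 1 'e'
  26: (13,22) 2 'ec'
  27: (22,24) 1 'e'
  28: (24,9) 2 'ee'
  29: (9,21) 2 'ee'

n(n+1)/2 = 30·31/2 = 465
Σ LCP = 0 + 1 + 4 + 1 + 0 + 2 + 2 + 2 + 1 + 0 + 1 + 3 + 1 + 1 + 2 + 1 + 2 + 3 + 0 + 1 + 1 + 1 + 0 + 2 + 1 + 1 + 2 + 1 + 2 + 2 = 41
distinct = 465 − 41 = 424

424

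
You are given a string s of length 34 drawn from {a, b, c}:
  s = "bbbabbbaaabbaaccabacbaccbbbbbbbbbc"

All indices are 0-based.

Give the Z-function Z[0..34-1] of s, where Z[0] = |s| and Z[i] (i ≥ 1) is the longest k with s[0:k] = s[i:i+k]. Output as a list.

Z[0]=34
i=1: i≥r, start 0; Z[1]=2 scan→box=[1,3)
i=2: min(r-i=1, Z[1]=2)=1; Z[2]=1
i=3: i≥r, start 0; Z[3]=0
i=4: i≥r, start 0; Z[4]=4 scan→box=[4,8)
i=5: min(r-i=3, Z[1]=2)=2; Z[5]=2
i=6: min(r-i=2, Z[2]=1)=1; Z[6]=1
i=7: min(r-i=1, Z[3]=0)=0; Z[7]=0
i=8: i≥r, start 0; Z[8]=0
i=9: i≥r, start 0; Z[9]=0
i=10: i≥r, start 0; Z[10]=2 scan→box=[10,12)
i=11: min(r-i=1, Z[1]=2)=1; Z[11]=1
i=12: i≥r, start 0; Z[12]=0
i=13: i≥r, start 0; Z[13]=0
i=14: i≥r, start 0; Z[14]=0
i=15: i≥r, start 0; Z[15]=0
i=16: i≥r, start 0; Z[16]=0
i=17: i≥r, start 0; Z[17]=1 scan→box=[17,18)
i=18: i≥r, start 0; Z[18]=0
i=19: i≥r, start 0; Z[19]=0
i=20: i≥r, start 0; Z[20]=1 scan→box=[20,21)
i=21: i≥r, start 0; Z[21]=0
i=22: i≥r, start 0; Z[22]=0
i=23: i≥r, start 0; Z[23]=0
i=24: i≥r, start 0; Z[24]=3 scan→box=[24,27)
i=25: min(r-i=2, Z[1]=2)=2; Z[25]=3 scan→box=[25,28)
i=26: min(r-i=2, Z[1]=2)=2; Z[26]=3 scan→box=[26,29)
i=27: min(r-i=2, Z[1]=2)=2; Z[27]=3 scan→box=[27,30)
i=28: min(r-i=2, Z[1]=2)=2; Z[28]=3 scan→box=[28,31)
i=29: min(r-i=2, Z[1]=2)=2; Z[29]=3 scan→box=[29,32)
i=30: min(r-i=2, Z[1]=2)=2; Z[30]=3 scan→box=[30,33)
i=31: min(r-i=2, Z[1]=2)=2; Z[31]=2
i=32: min(r-i=1, Z[2]=1)=1; Z[32]=1
i=33: i≥r, start 0; Z[33]=0

[34, 2, 1, 0, 4, 2, 1, 0, 0, 0, 2, 1, 0, 0, 0, 0, 0, 1, 0, 0, 1, 0, 0, 0, 3, 3, 3, 3, 3, 3, 3, 2, 1, 0]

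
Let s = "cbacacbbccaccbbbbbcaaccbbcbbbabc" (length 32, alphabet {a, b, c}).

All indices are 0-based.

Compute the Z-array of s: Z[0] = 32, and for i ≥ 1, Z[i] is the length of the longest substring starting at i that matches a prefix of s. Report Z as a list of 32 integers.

Z[0]=32
i=1: fresh scan; Z[1]=0
i=2: fresh scan; Z[2]=0
i=3: fresh scan; Z[3]=1 extend→box=[3,4)
i=4: fresh scan; Z[4]=0
i=5: fresh scan; Z[5]=2 extend→box=[5,7)
i=6: min(r-i=1, Z[1]=0)=0; Z[6]=0
i=7: fresh scan; Z[7]=0
i=8: fresh scan; Z[8]=1 extend→box=[8,9)
i=9: fresh scan; Z[9]=1 extend→box=[9,10)
i=10: fresh scan; Z[10]=0
i=11: fresh scan; Z[11]=1 extend→box=[11,12)
i=12: fresh scan; Z[12]=2 extend→box=[12,14)
i=13: min(r-i=1, Z[1]=0)=0; Z[13]=0
i=14: fresh scan; Z[14]=0
i=15: fresh scan; Z[15]=0
i=16: fresh scan; Z[16]=0
i=17: fresh scan; Z[17]=0
i=18: fresh scan; Z[18]=1 extend→box=[18,19)
i=19: fresh scan; Z[19]=0
i=20: fresh scan; Z[20]=0
i=21: fresh scan; Z[21]=1 extend→box=[21,22)
i=22: fresh scan; Z[22]=2 extend→box=[22,24)
i=23: min(r-i=1, Z[1]=0)=0; Z[23]=0
i=24: fresh scan; Z[24]=0
i=25: fresh scan; Z[25]=2 extend→box=[25,27)
i=26: min(r-i=1, Z[1]=0)=0; Z[26]=0
i=27: fresh scan; Z[27]=0
i=28: fresh scan; Z[28]=0
i=29: fresh scan; Z[29]=0
i=30: fresh scan; Z[30]=0
i=31: fresh scan; Z[31]=1 extend→box=[31,32)

[32, 0, 0, 1, 0, 2, 0, 0, 1, 1, 0, 1, 2, 0, 0, 0, 0, 0, 1, 0, 0, 1, 2, 0, 0, 2, 0, 0, 0, 0, 0, 1]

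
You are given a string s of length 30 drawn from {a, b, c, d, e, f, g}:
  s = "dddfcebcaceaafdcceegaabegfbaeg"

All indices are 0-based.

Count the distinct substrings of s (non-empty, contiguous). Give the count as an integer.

sorted suffixes:
  #0 SA[0]=20  'aabegfbaeg'
  #1 SA[1]=11  'aafdcceegaabegfbaeg'
  #2 SA[2]=21  'abegfbaeg'
  #3 SA[3]=8  'aceaafdcceegaabegfbaeg'
  #4 SA[4]=27  'aeg'
  #5 SA[5]=12  'afdcceegaabegfbaeg'
  #6 SA[6]=26  'baeg'
  #7 SA[7]=6  'bcaceaafdcceegaabegfbaeg'
  #8 SA[8]=22  'begfbaeg'
  #9 SA[9]=7  'caceaafdcceegaabegfbaeg'
  #10 SA[10]=15  'cceegaabegfbaeg'
  #11 SA[11]=9  'ceaafdcceegaabegfbaeg'
  #12 SA[12]=4  'cebcaceaafdcceegaabegfbaeg'
  #13 SA[13]=16  'ceegaabegfbaeg'
  #14 SA[14]=14  'dcceegaabegfbaeg'
  #15 SA[15]=0  'dddfcebcaceaafdcceegaabegfbaeg'
  #16 SA[16]=1  'ddfcebcaceaafdcceegaabegfbaeg'
  #17 SA[17]=2  'dfcebcaceaafdcceegaabegfbaeg'
  #18 SA[18]=10  'eaafdcceegaabegfbaeg'
  #19 SA[19]=5  'ebcaceaafdcceegaabegfbaeg'
  #20 SA[20]=17  'eegaabegfbaeg'
  #21 SA[21]=28  'eg'
  #22 SA[22]=18  'egaabegfbaeg'
  #23 SA[23]=23  'egfbaeg'
  #24 SA[24]=25  'fbaeg'
  #25 SA[25]=3  'fcebcaceaafdcceegaabegfbaeg'
  #26 SA[26]=13  'fdcceegaabegfbaeg'
  #27 SA[27]=29  'g'
  #28 SA[28]=19  'gaabegfbaeg'
  #29 SA[29]=24  'gfbaeg'

SA = [20, 11, 21, 8, 27, 12, 26, 6, 22, 7, 15, 9, 4, 16, 14, 0, 1, 2, 10, 5, 17, 28, 18, 23, 25, 3, 13, 29, 19, 24]
i: (SA[i-1],SA[i]) lcp shared
  1: (20,11) 2 'aa'
  2: (11,21) 1 'a'
  3: (21,8) 1 'a'
  4: (8,27) 1 'a'
  5: (27,12) 1 'a'
  6: (12,26) 0 ''
  7: (26,6) 1 'b'
  8: (6,22) 1 'b'
  9: (22,7) 0 ''
  10: (7,15) 1 'c'
  11: (15,9) 1 'c'
  12: (9,4) 2 'ce'
  13: (4,16) 2 'ce'
  14: (16,14) 0 ''
  15: (14,0) 1 'd'
  16: (0,1) 2 'dd'
  17: (1,2) 1 'd'
  18: (2,10) 0 ''
  19: (10,5) 1 'e'
  20: (5,17) 1 'e'
  21: (17,28) 1 'e'
  22: (28,18) 2 'eg'
  23: (18,23) 2 'eg'
  24: (23,25) 0 ''
  25: (25,3) 1 'f'
  26: (3,13) 1 'f'
  27: (13,29) 0 ''
  28: (29,19) 1 'g'
  29: (19,24) 1 'g'

n(n+1)/2 = 30·31/2 = 465
Σ LCP = 0 + 2 + 1 + 1 + 1 + 1 + 0 + 1 + 1 + 0 + 1 + 1 + 2 + 2 + 0 + 1 + 2 + 1 + 0 + 1 + 1 + 1 + 2 + 2 + 0 + 1 + 1 + 0 + 1 + 1 = 29
distinct = 465 − 29 = 436

436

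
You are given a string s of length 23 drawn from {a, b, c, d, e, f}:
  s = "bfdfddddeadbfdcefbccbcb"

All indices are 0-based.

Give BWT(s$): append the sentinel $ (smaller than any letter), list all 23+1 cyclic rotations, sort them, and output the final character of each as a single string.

rank  rotation                  last
    0  $bfdfddddeadbfdcefbccbcb  b
    1  adbfdcefbccbcb$bfdfdddde  e
    2  b$bfdfddddeadbfdcefbccbc  c
    3  bcb$bfdfddddeadbfdcefbcc  c
    4  bccbcb$bfdfddddeadbfdcef  f
    5  bfdcefbccbcb$bfdfddddead  d
    6  bfdfddddeadbfdcefbccbcb$  $
    7  cb$bfdfddddeadbfdcefbccb  b
    8  cbcb$bfdfddddeadbfdcefbc  c
    9  ccbcb$bfdfddddeadbfdcefb  b
   10  cefbccbcb$bfdfddddeadbfd  d
   11  dbfdcefbccbcb$bfdfddddea  a
   12  dcefbccbcb$bfdfddddeadbf  f
   13  ddddeadbfdcefbccbcb$bfdf  f
   14  dddeadbfdcefbccbcb$bfdfd  d
   15  ddeadbfdcefbccbcb$bfdfdd  d
   16  deadbfdcefbccbcb$bfdfddd  d
   17  dfddddeadbfdcefbccbcb$bf  f
   18  eadbfdcefbccbcb$bfdfdddd  d
   19  efbccbcb$bfdfddddeadbfdc  c
   20  fbccbcb$bfdfddddeadbfdce  e
   21  fdcefbccbcb$bfdfddddeadb  b
   22  fddddeadbfdcefbccbcb$bfd  d
   23  fdfddddeadbfdcefbccbcb$b  b

beccfd$bcbdaffdddfdcebdb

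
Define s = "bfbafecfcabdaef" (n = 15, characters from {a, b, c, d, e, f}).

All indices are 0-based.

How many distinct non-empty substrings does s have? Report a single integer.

sorted suffixes:
  #0 SA[0]=9  'abdaef'
  #1 SA[1]=12  'aef'
  #2 SA[2]=3  'afecfcabdaef'
  #3 SA[3]=2  'bafecfcabdaef'
  #4 SA[4]=10  'bdaef'
  #5 SA[5]=0  'bfbafecfcabdaef'
  #6 SA[6]=8  'cabdaef'
  #7 SA[7]=6  'cfcabdaef'
  #8 SA[8]=11  'daef'
  #9 SA[9]=5  'ecfcabdaef'
  #10 SA[10]=13  'ef'
  #11 SA[11]=14  'f'
  #12 SA[12]=1  'fbafecfcabdaef'
  #13 SA[13]=7  'fcabdaef'
  #14 SA[14]=4  'fecfcabdaef'

SA = [9, 12, 3, 2, 10, 0, 8, 6, 11, 5, 13, 14, 1, 7, 4]
i: (SA[i-1],SA[i]) lcp shared
  1: (9,12) 1 'a'
  2: (12,3) 1 'a'
  3: (3,2) 0 ''
  4: (2,10) 1 'b'
  5: (10,0) 1 'b'
  6: (0,8) 0 ''
  7: (8,6) 1 'c'
  8: (6,11) 0 ''
  9: (11,5) 0 ''
  10: (5,13) 1 'e'
  11: (13,14) 0 ''
  12: (14,1) 1 'f'
  13: (1,7) 1 'f'
  14: (7,4) 1 'f'

n(n+1)/2 = 15·16/2 = 120
Σ LCP = 0 + 1 + 1 + 0 + 1 + 1 + 0 + 1 + 0 + 0 + 1 + 0 + 1 + 1 + 1 = 9
distinct = 120 − 9 = 111

111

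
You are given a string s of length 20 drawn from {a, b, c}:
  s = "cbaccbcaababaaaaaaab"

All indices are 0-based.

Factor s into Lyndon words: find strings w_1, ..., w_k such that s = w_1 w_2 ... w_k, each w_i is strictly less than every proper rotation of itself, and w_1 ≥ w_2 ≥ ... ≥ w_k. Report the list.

["c", "b", "accbc", "aabab", "aaaaaaab"]

emit factor 1: 'c' (i=0, period=1)
emit factor 2: 'b' (i=1, period=1)
emit factor 3: 'accbc' (i=2, period=5)
emit factor 4: 'aabab' (i=7, period=5)
emit factor 5: 'aaaaaaab' (i=12, period=8)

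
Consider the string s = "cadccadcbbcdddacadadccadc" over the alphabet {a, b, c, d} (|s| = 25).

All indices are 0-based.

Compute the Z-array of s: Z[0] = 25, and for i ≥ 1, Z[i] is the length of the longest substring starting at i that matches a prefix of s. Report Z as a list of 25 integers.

Z[0]=25
i=1: fresh scan; Z[1]=0
i=2: fresh scan; Z[2]=0
i=3: fresh scan; Z[3]=1 grow→box=[3,4)
i=4: fresh scan; Z[4]=4 grow→box=[4,8)
i=5: min(r-i=3, Z[1]=0)=0; Z[5]=0
i=6: min(r-i=2, Z[2]=0)=0; Z[6]=0
i=7: min(r-i=1, Z[3]=1)=1; Z[7]=1
i=8: fresh scan; Z[8]=0
i=9: fresh scan; Z[9]=0
i=10: fresh scan; Z[10]=1 grow→box=[10,11)
i=11: fresh scan; Z[11]=0
i=12: fresh scan; Z[12]=0
i=13: fresh scan; Z[13]=0
i=14: fresh scan; Z[14]=0
i=15: fresh scan; Z[15]=3 grow→box=[15,18)
i=16: min(r-i=2, Z[1]=0)=0; Z[16]=0
i=17: min(r-i=1, Z[2]=0)=0; Z[17]=0
i=18: fresh scan; Z[18]=0
i=19: fresh scan; Z[19]=0
i=20: fresh scan; Z[20]=1 grow→box=[20,21)
i=21: fresh scan; Z[21]=4 grow→box=[21,25)
i=22: min(r-i=3, Z[1]=0)=0; Z[22]=0
i=23: min(r-i=2, Z[2]=0)=0; Z[23]=0
i=24: min(r-i=1, Z[3]=1)=1; Z[24]=1

[25, 0, 0, 1, 4, 0, 0, 1, 0, 0, 1, 0, 0, 0, 0, 3, 0, 0, 0, 0, 1, 4, 0, 0, 1]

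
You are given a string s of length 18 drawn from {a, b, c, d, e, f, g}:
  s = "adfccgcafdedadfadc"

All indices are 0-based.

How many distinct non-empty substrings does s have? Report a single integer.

155

sorted suffixes:
  #0 SA[0]=15  'adc'
  #1 SA[1]=12  'adfadc'
  #2 SA[2]=0  'adfccgcafdedadfadc'
  #3 SA[3]=7  'afdedadfadc'
  #4 SA[4]=17  'c'
  #5 SA[5]=6  'cafdedadfadc'
  #6 SA[6]=3  'ccgcafdedadfadc'
  #7 SA[7]=4  'cgcafdedadfadc'
  #8 SA[8]=11  'dadfadc'
  #9 SA[9]=16  'dc'
  #10 SA[10]=9  'dedadfadc'
  #11 SA[11]=13  'dfadc'
  #12 SA[12]=1  'dfccgcafdedadfadc'
  #13 SA[13]=10  'edadfadc'
  #14 SA[14]=14  'fadc'
  #15 SA[15]=2  'fccgcafdedadfadc'
  #16 SA[16]=8  'fdedadfadc'
  #17 SA[17]=5  'gcafdedadfadc'

SA = [15, 12, 0, 7, 17, 6, 3, 4, 11, 16, 9, 13, 1, 10, 14, 2, 8, 5]
[i] adj suffixes → lcp
  [1] 15/12 → 2 ('ad')
  [2] 12/0 → 3 ('adf')
  [3] 0/7 → 1 ('a')
  [4] 7/17 → 0 ('')
  [5] 17/6 → 1 ('c')
  [6] 6/3 → 1 ('c')
  [7] 3/4 → 1 ('c')
  [8] 4/11 → 0 ('')
  [9] 11/16 → 1 ('d')
  [10] 16/9 → 1 ('d')
  [11] 9/13 → 1 ('d')
  [12] 13/1 → 2 ('df')
  [13] 1/10 → 0 ('')
  [14] 10/14 → 0 ('')
  [15] 14/2 → 1 ('f')
  [16] 2/8 → 1 ('f')
  [17] 8/5 → 0 ('')

n(n+1)/2 = 18·19/2 = 171
Σ LCP = 0 + 2 + 3 + 1 + 0 + 1 + 1 + 1 + 0 + 1 + 1 + 1 + 2 + 0 + 0 + 1 + 1 + 0 = 16
distinct = 171 − 16 = 155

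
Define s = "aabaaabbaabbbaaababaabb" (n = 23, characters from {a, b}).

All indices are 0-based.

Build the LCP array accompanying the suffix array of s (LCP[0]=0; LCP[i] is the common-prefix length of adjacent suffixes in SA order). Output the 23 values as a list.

[0, 4, 2, 4, 3, 4, 4, 1, 4, 3, 2, 3, 3, 0, 1, 5, 3, 5, 2, 1, 2, 4, 2]

rank→(start, suffix):
  0 → (13, 'aaababaabb')
  1 → (3, 'aaabbaabbbaaababaabb')
  2 → (0, 'aabaaabbaabbbaaababaabb')
  3 → (14, 'aababaabb')
  4 → (19, 'aabb')
  5 → (4, 'aabbaabbbaaababaabb')
  6 → (8, 'aabbbaaababaabb')
  7 → (1, 'abaaabbaabbbaaababaabb')
  8 → (17, 'abaabb')
  9 → (15, 'ababaabb')
  10 → (20, 'abb')
  11 → (5, 'abbaabbbaaababaabb')
  12 → (9, 'abbbaaababaabb')
  13 → (22, 'b')
  14 → (12, 'baaababaabb')
  15 → (2, 'baaabbaabbbaaababaabb')
  16 → (18, 'baabb')
  17 → (7, 'baabbbaaababaabb')
  18 → (16, 'babaabb')
  19 → (21, 'bb')
  20 → (11, 'bbaaababaabb')
  21 → (6, 'bbaabbbaaababaabb')
  22 → (10, 'bbbaaababaabb')

SA = [13, 3, 0, 14, 19, 4, 8, 1, 17, 15, 20, 5, 9, 22, 12, 2, 18, 7, 16, 21, 11, 6, 10]
i: (SA[i-1],SA[i]) lcp shared
  1: (13,3) 4 'aaab'
  2: (3,0) 2 'aa'
  3: (0,14) 4 'aaba'
  4: (14,19) 3 'aab'
  5: (19,4) 4 'aabb'
  6: (4,8) 4 'aabb'
  7: (8,1) 1 'a'
  8: (1,17) 4 'abaa'
  9: (17,15) 3 'aba'
  10: (15,20) 2 'ab'
  11: (20,5) 3 'abb'
  12: (5,9) 3 'abb'
  13: (9,22) 0 ''
  14: (22,12) 1 'b'
  15: (12,2) 5 'baaab'
  16: (2,18) 3 'baa'
  17: (18,7) 5 'baabb'
  18: (7,16) 2 'ba'
  19: (16,21) 1 'b'
  20: (21,11) 2 'bb'
  21: (11,6) 4 'bbaa'
  22: (6,10) 2 'bb'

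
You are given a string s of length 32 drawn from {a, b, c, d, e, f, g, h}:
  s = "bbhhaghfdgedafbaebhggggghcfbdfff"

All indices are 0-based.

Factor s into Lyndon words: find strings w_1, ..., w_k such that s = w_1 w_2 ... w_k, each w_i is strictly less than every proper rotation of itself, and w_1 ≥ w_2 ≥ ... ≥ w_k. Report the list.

emit factor 1: 'bbhh' (i=0, period=4)
emit factor 2: 'aghfdged' (i=4, period=8)
emit factor 3: 'afb' (i=12, period=3)
emit factor 4: 'aebhggggghcfbdfff' (i=15, period=17)

["bbhh", "aghfdged", "afb", "aebhggggghcfbdfff"]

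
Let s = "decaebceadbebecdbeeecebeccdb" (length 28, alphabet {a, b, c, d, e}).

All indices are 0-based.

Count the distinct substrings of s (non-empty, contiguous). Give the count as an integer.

rank | idx | suffix
   0 |   8 | adbebecdbeeecebeccdb
   1 |   3 | aebceadbebecdbeeecebeccdb
   2 |  27 | b
   3 |   5 | bceadbebecdbeeecebeccdb
   4 |  10 | bebecdbeeecebeccdb
   5 |  22 | beccdb
   6 |  12 | becdbeeecebeccdb
   7 |  16 | beeecebeccdb
   8 |   2 | caebceadbebecdbeeecebeccdb
   9 |  24 | ccdb
  10 |  25 | cdb
  11 |  14 | cdbeeecebeccdb
  12 |   6 | ceadbebecdbeeecebeccdb
  13 |  20 | cebeccdb
  14 |  26 | db
  15 |   9 | dbebecdbeeecebeccdb
  16 |  15 | dbeeecebeccdb
  17 |   0 | decaebceadbebecdbeeecebeccdb
  18 |   7 | eadbebecdbeeecebeccdb
  19 |   4 | ebceadbebecdbeeecebeccdb
  20 |  21 | ebeccdb
  21 |  11 | ebecdbeeecebeccdb
  22 |   1 | ecaebceadbebecdbeeecebeccdb
  23 |  23 | eccdb
  24 |  13 | ecdbeeecebeccdb
  25 |  19 | ecebeccdb
  26 |  18 | eecebeccdb
  27 |  17 | eeecebeccdb

SA = [8, 3, 27, 5, 10, 22, 12, 16, 2, 24, 25, 14, 6, 20, 26, 9, 15, 0, 7, 4, 21, 11, 1, 23, 13, 19, 18, 17]
i: (SA[i-1],SA[i]) lcp shared
  1: (8,3) 1 'a'
  2: (3,27) 0 ''
  3: (27,5) 1 'b'
  4: (5,10) 1 'b'
  5: (10,22) 2 'be'
  6: (22,12) 3 'bec'
  7: (12,16) 2 'be'
  8: (16,2) 0 ''
  9: (2,24) 1 'c'
  10: (24,25) 1 'c'
  11: (25,14) 3 'cdb'
  12: (14,6) 1 'c'
  13: (6,20) 2 'ce'
  14: (20,26) 0 ''
  15: (26,9) 2 'db'
  16: (9,15) 3 'dbe'
  17: (15,0) 1 'd'
  18: (0,7) 0 ''
  19: (7,4) 1 'e'
  20: (4,21) 2 'eb'
  21: (21,11) 4 'ebec'
  22: (11,1) 1 'e'
  23: (1,23) 2 'ec'
  24: (23,13) 2 'ec'
  25: (13,19) 2 'ec'
  26: (19,18) 1 'e'
  27: (18,17) 2 'ee'

n(n+1)/2 = 28·29/2 = 406
Σ LCP = 0 + 1 + 0 + 1 + 1 + 2 + 3 + 2 + 0 + 1 + 1 + 3 + 1 + 2 + 0 + 2 + 3 + 1 + 0 + 1 + 2 + 4 + 1 + 2 + 2 + 2 + 1 + 2 = 41
distinct = 406 − 41 = 365

365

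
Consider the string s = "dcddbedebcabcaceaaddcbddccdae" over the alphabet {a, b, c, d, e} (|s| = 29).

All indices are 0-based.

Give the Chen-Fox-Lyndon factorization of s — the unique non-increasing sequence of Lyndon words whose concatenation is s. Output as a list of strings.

["d", "cdd", "bede", "bc", "abcace", "aaddcbddccdae"]

emit factor 1: 'd' (i=0, period=1)
emit factor 2: 'cdd' (i=1, period=3)
emit factor 3: 'bede' (i=4, period=4)
emit factor 4: 'bc' (i=8, period=2)
emit factor 5: 'abcace' (i=10, period=6)
emit factor 6: 'aaddcbddccdae' (i=16, period=13)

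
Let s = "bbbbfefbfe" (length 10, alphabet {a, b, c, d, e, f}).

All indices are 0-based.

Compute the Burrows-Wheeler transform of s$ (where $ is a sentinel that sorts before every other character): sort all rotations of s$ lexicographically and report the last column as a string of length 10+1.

rank  rotation     last
    0  $bbbbfefbfe  e
    1  bbbbfefbfe$  $
    2  bbbfefbfe$b  b
    3  bbfefbfe$bb  b
    4  bfe$bbbbfef  f
    5  bfefbfe$bbb  b
    6  e$bbbbfefbf  f
    7  efbfe$bbbbf  f
    8  fbfe$bbbbfe  e
    9  fe$bbbbfefb  b
   10  fefbfe$bbbb  b

e$bbfbffebb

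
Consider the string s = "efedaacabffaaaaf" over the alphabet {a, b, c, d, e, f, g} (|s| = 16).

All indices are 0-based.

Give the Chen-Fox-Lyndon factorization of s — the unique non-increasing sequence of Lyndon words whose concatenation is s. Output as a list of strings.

emit factor 1: 'ef' (i=0, period=2)
emit factor 2: 'e' (i=2, period=1)
emit factor 3: 'd' (i=3, period=1)
emit factor 4: 'aacabff' (i=4, period=7)
emit factor 5: 'aaaaf' (i=11, period=5)

["ef", "e", "d", "aacabff", "aaaaf"]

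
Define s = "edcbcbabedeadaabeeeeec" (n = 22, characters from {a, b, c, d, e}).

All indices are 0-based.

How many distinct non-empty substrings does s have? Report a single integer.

rank→(start, suffix):
  0 → (13, 'aabeeeeec')
  1 → (6, 'abedeadaabeeeeec')
  2 → (14, 'abeeeeec')
  3 → (11, 'adaabeeeeec')
  4 → (5, 'babedeadaabeeeeec')
  5 → (3, 'bcbabedeadaabeeeeec')
  6 → (7, 'bedeadaabeeeeec')
  7 → (15, 'beeeeec')
  8 → (21, 'c')
  9 → (4, 'cbabedeadaabeeeeec')
  10 → (2, 'cbcbabedeadaabeeeeec')
  11 → (12, 'daabeeeeec')
  12 → (1, 'dcbcbabedeadaabeeeeec')
  13 → (9, 'deadaabeeeeec')
  14 → (10, 'eadaabeeeeec')
  15 → (20, 'ec')
  16 → (0, 'edcbcbabedeadaabeeeeec')
  17 → (8, 'edeadaabeeeeec')
  18 → (19, 'eec')
  19 → (18, 'eeec')
  20 → (17, 'eeeec')
  21 → (16, 'eeeeec')

SA = [13, 6, 14, 11, 5, 3, 7, 15, 21, 4, 2, 12, 1, 9, 10, 20, 0, 8, 19, 18, 17, 16]
rank  pair      lcp
   1  s[13:],s[6:]  1  'a'
   2  s[6:],s[14:]  3  'abe'
   3  s[14:],s[11:]  1  'a'
   4  s[11:],s[5:]  0  ''
   5  s[5:],s[3:]  1  'b'
   6  s[3:],s[7:]  1  'b'
   7  s[7:],s[15:]  2  'be'
   8  s[15:],s[21:]  0  ''
   9  s[21:],s[4:]  1  'c'
  10  s[4:],s[2:]  2  'cb'
  11  s[2:],s[12:]  0  ''
  12  s[12:],s[1:]  1  'd'
  13  s[1:],s[9:]  1  'd'
  14  s[9:],s[10:]  0  ''
  15  s[10:],s[20:]  1  'e'
  16  s[20:],s[0:]  1  'e'
  17  s[0:],s[8:]  2  'ed'
  18  s[8:],s[19:]  1  'e'
  19  s[19:],s[18:]  2  'ee'
  20  s[18:],s[17:]  3  'eee'
  21  s[17:],s[16:]  4  'eeee'

n(n+1)/2 = 22·23/2 = 253
Σ LCP = 0 + 1 + 3 + 1 + 0 + 1 + 1 + 2 + 0 + 1 + 2 + 0 + 1 + 1 + 0 + 1 + 1 + 2 + 1 + 2 + 3 + 4 = 28
distinct = 253 − 28 = 225

225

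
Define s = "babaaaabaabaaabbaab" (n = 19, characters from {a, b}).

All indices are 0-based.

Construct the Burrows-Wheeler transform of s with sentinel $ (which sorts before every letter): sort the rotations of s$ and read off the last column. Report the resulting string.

rank  rotation              last
    0  $babaaaabaabaaabbaab  b
    1  aaaabaabaaabbaab$bab  b
    2  aaabaabaaabbaab$baba  a
    3  aaabbaab$babaaaabaab  b
    4  aab$babaaaabaabaaabb  b
    5  aabaaabbaab$babaaaab  b
    6  aabaabaaabbaab$babaa  a
    7  aabbaab$babaaaabaaba  a
    8  ab$babaaaabaabaaabba  a
    9  abaaaabaabaaabbaab$b  b
   10  abaaabbaab$babaaaaba  a
   11  abaabaaabbaab$babaaa  a
   12  abbaab$babaaaabaabaa  a
   13  b$babaaaabaabaaabbaa  a
   14  baaaabaabaaabbaab$ba  a
   15  baaabbaab$babaaaabaa  a
   16  baab$babaaaabaabaaab  b
   17  baabaaabbaab$babaaaa  a
   18  babaaaabaabaaabbaab$  $
   19  bbaab$babaaaabaabaaa  a

bbabbbaaabaaaaaaba$a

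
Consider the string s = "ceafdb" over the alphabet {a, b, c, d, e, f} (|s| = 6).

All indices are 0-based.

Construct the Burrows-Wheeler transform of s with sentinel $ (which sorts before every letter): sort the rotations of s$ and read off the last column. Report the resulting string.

bed$fca

rank  rotation last
    0  $ceafdb  b
    1  afdb$ce  e
    2  b$ceafd  d
    3  ceafdb$  $
    4  db$ceaf  f
    5  eafdb$c  c
    6  fdb$cea  a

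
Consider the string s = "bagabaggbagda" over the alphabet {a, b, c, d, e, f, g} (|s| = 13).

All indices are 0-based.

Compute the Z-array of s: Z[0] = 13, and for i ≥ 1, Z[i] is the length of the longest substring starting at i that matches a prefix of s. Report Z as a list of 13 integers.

[13, 0, 0, 0, 3, 0, 0, 0, 3, 0, 0, 0, 0]

Z[0]=13
i=1: outside box; Z[1]=0
i=2: outside box; Z[2]=0
i=3: outside box; Z[3]=0
i=4: outside box; Z[4]=3 scan→box=[4,7)
i=5: min(r-i=2, Z[1]=0)=0; Z[5]=0
i=6: min(r-i=1, Z[2]=0)=0; Z[6]=0
i=7: outside box; Z[7]=0
i=8: outside box; Z[8]=3 scan→box=[8,11)
i=9: min(r-i=2, Z[1]=0)=0; Z[9]=0
i=10: min(r-i=1, Z[2]=0)=0; Z[10]=0
i=11: outside box; Z[11]=0
i=12: outside box; Z[12]=0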